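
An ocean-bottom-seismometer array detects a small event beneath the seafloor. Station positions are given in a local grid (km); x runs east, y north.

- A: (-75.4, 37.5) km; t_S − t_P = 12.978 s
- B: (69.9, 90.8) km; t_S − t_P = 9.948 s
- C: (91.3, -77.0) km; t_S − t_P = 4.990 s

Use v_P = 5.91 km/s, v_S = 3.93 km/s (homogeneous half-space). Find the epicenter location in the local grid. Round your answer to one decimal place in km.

x ≈ 63.1 km, y ≈ -25.7 km

Distance from S−P lag: d = Δt · v_P v_S / (v_P − v_S) = Δt · (5.91·3.93)/(5.91−3.93) ≈ 11.7305·Δt.
So d_A = 152.24, d_B = 116.69, d_C = 58.53 km.
Circle about each station: (x + 75.4)² + (y − 37.5)² = 152.24²; (x − 69.9)² + (y − 90.8)² = 116.69²; (x − 91.3)² + (y + 77.0)² = 58.53².
Subtracting the A equation from the B and C equations removes the quadratic terms:
290.6 x + 106.6 y = 15599.70
333.4 x − 229.0 y = 26924.54
Solving the 2×2 system: x ≈ 63.1, y ≈ -25.7 km.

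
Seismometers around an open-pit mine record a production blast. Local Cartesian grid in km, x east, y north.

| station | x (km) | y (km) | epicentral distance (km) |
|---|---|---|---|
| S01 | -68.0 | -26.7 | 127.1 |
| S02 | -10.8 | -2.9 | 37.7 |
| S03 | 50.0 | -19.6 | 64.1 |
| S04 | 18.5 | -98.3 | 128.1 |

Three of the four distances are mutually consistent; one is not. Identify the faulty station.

S01

Solve using three stations at a time. Using S02, S03, S04 (subtract circle equations pairwise → linear system) gives (x, y) ≈ (8.7, 29.4).
Distances from that point to each station vs reported:
  S01: calculated 95.0 vs reported 127.1 → residual 32.1 km
  S02: calculated 37.7 vs reported 37.7 → residual 0.0 km
  S03: calculated 64.1 vs reported 64.1 → residual 0.0 km
  S04: calculated 128.1 vs reported 128.1 → residual 0.0 km
S02, S03, S04 are mutually consistent (residuals ≈ 0); S01 is off by 32.1 km.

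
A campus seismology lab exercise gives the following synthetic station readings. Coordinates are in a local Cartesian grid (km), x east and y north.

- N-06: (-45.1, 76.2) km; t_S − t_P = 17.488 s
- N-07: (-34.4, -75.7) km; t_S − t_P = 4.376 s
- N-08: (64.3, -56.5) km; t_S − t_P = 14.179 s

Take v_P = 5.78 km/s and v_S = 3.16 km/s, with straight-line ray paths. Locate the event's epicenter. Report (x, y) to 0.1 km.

Distance from S−P lag: d = Δt · v_P v_S / (v_P − v_S) = Δt · (5.78·3.16)/(5.78−3.16) ≈ 6.9713·Δt.
So d_N-06 = 121.91, d_N-07 = 30.51, d_N-08 = 98.85 km.
Circle about each station: (x + 45.1)² + (y − 76.2)² = 121.91²; (x + 34.4)² + (y + 75.7)² = 30.51²; (x − 64.3)² + (y + 56.5)² = 98.85².
Subtracting the N-06 equation from the N-07 and N-08 equations removes the quadratic terms:
21.4 x − 303.8 y = 13004.59
218.8 x − 265.4 y = 4577.02
Solving the 2×2 system: x ≈ -33.9, y ≈ -45.2 km.

-33.9 km east, -45.2 km north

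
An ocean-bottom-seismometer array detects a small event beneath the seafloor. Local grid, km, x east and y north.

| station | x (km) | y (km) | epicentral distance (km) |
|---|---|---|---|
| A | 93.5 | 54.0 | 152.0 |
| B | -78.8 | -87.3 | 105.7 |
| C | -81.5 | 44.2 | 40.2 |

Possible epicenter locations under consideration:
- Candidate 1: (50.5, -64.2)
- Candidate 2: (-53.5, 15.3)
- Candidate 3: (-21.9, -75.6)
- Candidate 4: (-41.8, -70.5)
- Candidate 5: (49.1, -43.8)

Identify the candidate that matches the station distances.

For each candidate, compare |candidate − station| to the reported distance:
Candidate 1: residuals A 26.2, B 25.6, C 130.6 → max 130.6 km
Candidate 2: residuals A 0.0, B 0.0, C 0.0 → max 0.0 km
Candidate 3: residuals A 21.5, B 47.6, C 93.6 → max 93.6 km
Candidate 4: residuals A 31.9, B 65.1, C 81.2 → max 81.2 km
Candidate 5: residuals A 44.6, B 29.4, C 117.3 → max 117.3 km
Only Candidate 2 has all residuals ≈ 0.

Candidate 2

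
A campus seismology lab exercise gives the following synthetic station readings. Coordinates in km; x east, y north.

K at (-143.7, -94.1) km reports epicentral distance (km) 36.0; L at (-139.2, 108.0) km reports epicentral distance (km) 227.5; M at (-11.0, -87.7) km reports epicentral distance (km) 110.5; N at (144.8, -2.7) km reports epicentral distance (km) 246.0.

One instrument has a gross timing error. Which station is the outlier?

N

Solve using three stations at a time. Using K, L, M (subtract circle equations pairwise → linear system) gives (x, y) ≈ (-117.1, -118.4).
Distances from that point to each station vs reported:
  K: calculated 36.0 vs reported 36.0 → residual 0.0 km
  L: calculated 227.5 vs reported 227.5 → residual 0.0 km
  M: calculated 110.5 vs reported 110.5 → residual 0.0 km
  N: calculated 286.4 vs reported 246.0 → residual 40.4 km
K, L, M are mutually consistent (residuals ≈ 0); N is off by 40.4 km.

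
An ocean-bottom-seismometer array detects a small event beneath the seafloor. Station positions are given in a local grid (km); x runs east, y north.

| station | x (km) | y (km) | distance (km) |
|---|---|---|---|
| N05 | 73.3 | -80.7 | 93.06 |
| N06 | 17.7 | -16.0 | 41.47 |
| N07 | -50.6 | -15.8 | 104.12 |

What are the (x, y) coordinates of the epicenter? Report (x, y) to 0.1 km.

Circle about each station: (x − 73.3)² + (y + 80.7)² = 93.06²; (x − 17.7)² + (y + 16.0)² = 41.47²; (x + 50.6)² + (y + 15.8)² = 104.12².
Subtracting pairs of circle equations eliminates x²+y² and gives linear equations (the radical axes):
-111.2 x + 129.4 y = -4375.69
-247.8 x + 129.8 y = -11256.19
Solving the 2×2 system: x ≈ 50.4, y ≈ 9.5 km.
Check against N05 (with the unrounded x, y): √((x − 73.3)²+(y + 80.7)²) = 93.06 ≈ 93.06 km. ✓

x ≈ 50.4 km, y ≈ 9.5 km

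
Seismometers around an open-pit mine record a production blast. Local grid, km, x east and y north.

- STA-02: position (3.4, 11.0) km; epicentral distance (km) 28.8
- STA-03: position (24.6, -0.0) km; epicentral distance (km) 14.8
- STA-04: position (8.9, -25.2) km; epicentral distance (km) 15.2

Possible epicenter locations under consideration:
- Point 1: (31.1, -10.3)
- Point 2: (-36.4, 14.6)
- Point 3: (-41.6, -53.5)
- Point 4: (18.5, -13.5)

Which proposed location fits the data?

For each candidate, compare |candidate − station| to the reported distance:
Point 1: residuals STA-02 6.1, STA-03 2.6, STA-04 11.5 → max 11.5 km
Point 2: residuals STA-02 11.2, STA-03 47.9, STA-04 45.1 → max 47.9 km
Point 3: residuals STA-02 49.8, STA-03 70.3, STA-04 42.7 → max 70.3 km
Point 4: residuals STA-02 0.0, STA-03 0.0, STA-04 0.1 → max 0.1 km
Only Point 4 has all residuals ≈ 0.

Point 4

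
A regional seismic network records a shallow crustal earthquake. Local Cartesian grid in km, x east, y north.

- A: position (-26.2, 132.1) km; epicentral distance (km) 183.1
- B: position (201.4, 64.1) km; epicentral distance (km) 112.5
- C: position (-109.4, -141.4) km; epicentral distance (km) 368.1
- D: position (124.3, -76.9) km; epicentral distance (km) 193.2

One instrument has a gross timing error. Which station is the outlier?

B

Solve using three stations at a time. Using A, C, D (subtract circle equations pairwise → linear system) gives (x, y) ≈ (156.0, 113.7).
Distances from that point to each station vs reported:
  A: calculated 183.1 vs reported 183.1 → residual 0.0 km
  B: calculated 67.2 vs reported 112.5 → residual 45.3 km
  C: calculated 368.1 vs reported 368.1 → residual 0.0 km
  D: calculated 193.2 vs reported 193.2 → residual 0.0 km
A, C, D are mutually consistent (residuals ≈ 0); B is off by 45.3 km.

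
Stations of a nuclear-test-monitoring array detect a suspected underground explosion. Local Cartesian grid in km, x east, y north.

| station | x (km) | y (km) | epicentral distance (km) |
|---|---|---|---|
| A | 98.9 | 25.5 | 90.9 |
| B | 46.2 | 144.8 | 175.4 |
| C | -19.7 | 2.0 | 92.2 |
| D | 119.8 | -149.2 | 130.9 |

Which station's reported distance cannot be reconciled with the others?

A

Solve using three stations at a time. Using B, C, D (subtract circle equations pairwise → linear system) gives (x, y) ≈ (67.0, -29.4).
Distances from that point to each station vs reported:
  A: calculated 63.5 vs reported 90.9 → residual 27.4 km
  B: calculated 175.4 vs reported 175.4 → residual 0.0 km
  C: calculated 92.2 vs reported 92.2 → residual 0.0 km
  D: calculated 130.9 vs reported 130.9 → residual 0.0 km
B, C, D are mutually consistent (residuals ≈ 0); A is off by 27.4 km.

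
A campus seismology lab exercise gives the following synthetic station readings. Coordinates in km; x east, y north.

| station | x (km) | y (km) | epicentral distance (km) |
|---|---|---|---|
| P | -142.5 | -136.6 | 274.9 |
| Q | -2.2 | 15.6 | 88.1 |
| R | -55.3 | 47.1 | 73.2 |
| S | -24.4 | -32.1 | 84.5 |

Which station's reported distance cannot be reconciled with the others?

S

Solve using three stations at a time. Using P, Q, R (subtract circle equations pairwise → linear system) gives (x, y) ≈ (-8.6, 103.5).
Distances from that point to each station vs reported:
  P: calculated 274.9 vs reported 274.9 → residual 0.0 km
  Q: calculated 88.1 vs reported 88.1 → residual 0.0 km
  R: calculated 73.2 vs reported 73.2 → residual 0.0 km
  S: calculated 136.5 vs reported 84.5 → residual 52.0 km
P, Q, R are mutually consistent (residuals ≈ 0); S is off by 52.0 km.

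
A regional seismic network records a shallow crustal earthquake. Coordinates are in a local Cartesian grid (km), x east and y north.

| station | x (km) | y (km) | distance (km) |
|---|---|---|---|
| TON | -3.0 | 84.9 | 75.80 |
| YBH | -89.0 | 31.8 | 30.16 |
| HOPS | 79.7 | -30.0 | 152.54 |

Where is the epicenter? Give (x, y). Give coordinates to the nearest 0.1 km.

Circle about each station: (x + 3.0)² + (y − 84.9)² = 75.80²; (x + 89.0)² + (y − 31.8)² = 30.16²; (x − 79.7)² + (y + 30.0)² = 152.54².
Subtracting the TON equation from the YBH and HOPS equations removes the quadratic terms:
-172.0 x − 106.2 y = 6551.24
165.4 x − 229.8 y = -17487.73
Solving the 2×2 system: x ≈ -58.9, y ≈ 33.7 km.
Check against TON (with the unrounded x, y): √((x + 3.0)²+(y − 84.9)²) = 75.80 ≈ 75.80 km. ✓

-58.9 km east, 33.7 km north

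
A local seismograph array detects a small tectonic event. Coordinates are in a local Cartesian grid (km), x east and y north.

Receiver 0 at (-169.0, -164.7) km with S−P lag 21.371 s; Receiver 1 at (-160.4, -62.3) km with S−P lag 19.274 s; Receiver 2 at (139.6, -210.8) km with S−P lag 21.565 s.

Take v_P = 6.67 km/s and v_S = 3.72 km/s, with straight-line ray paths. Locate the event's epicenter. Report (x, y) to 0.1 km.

Distance from S−P lag: d = Δt · v_P v_S / (v_P − v_S) = Δt · (6.67·3.72)/(6.67−3.72) ≈ 8.4110·Δt.
So d_Receiver 0 = 179.75, d_Receiver 1 = 162.11, d_Receiver 2 = 181.38 km.
Circle about each station: (x + 169.0)² + (y + 164.7)² = 179.75²; (x + 160.4)² + (y + 62.3)² = 162.11²; (x − 139.6)² + (y + 210.8)² = 181.38².
Subtracting the Receiver 0 equation from the Receiver 1 and Receiver 2 equations removes the quadratic terms:
17.2 x + 204.8 y = -20047.23
617.2 x − 92.2 y = 7649.07
Solving the 2×2 system: x ≈ -2.2, y ≈ -97.7 km.

x ≈ -2.2 km, y ≈ -97.7 km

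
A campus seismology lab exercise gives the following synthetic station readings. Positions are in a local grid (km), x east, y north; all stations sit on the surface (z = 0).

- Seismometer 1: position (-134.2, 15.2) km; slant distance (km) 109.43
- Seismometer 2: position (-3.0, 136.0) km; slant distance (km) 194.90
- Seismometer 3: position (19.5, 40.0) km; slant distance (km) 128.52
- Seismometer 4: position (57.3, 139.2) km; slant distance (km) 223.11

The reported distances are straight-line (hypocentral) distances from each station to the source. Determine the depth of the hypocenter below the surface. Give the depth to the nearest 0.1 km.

depth ≈ 59.9 km

Each station gives a sphere (x−x_i)² + (y−y_i)² + z² = d_i² (stations at z=0).
Subtracting the Seismometer 1 sphere from Seismometer 2 and Seismometer 3: z² cancels, leaving linear equations in x and y:
262.4 x + 241.6 y = -25746.77
307.4 x + 49.6 y = -20802.90
Solving: x ≈ -61.204, y ≈ -40.094 km (keep extra digits for the depth step; rounded: -61.2, -40.1).
Then from the Seismometer 1 sphere: z² = 109.43² − (x + 134.2)² − (y − 15.2)² with x = -61.204, y = -40.094, so z ≈ 59.909 ≈ 59.9 km.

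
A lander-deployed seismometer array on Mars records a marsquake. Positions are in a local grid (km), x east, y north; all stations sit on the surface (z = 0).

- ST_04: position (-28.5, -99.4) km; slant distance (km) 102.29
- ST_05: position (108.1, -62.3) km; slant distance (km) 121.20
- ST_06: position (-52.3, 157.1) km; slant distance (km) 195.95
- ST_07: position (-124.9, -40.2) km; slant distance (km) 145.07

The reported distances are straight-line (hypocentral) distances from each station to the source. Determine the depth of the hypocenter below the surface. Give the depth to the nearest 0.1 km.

54.7 km

Each station gives a sphere (x−x_i)² + (y−y_i)² + z² = d_i² (stations at z=0).
Subtracting the ST_04 sphere from ST_05 and ST_06: z² cancels, leaving linear equations in x and y:
273.2 x + 74.2 y = 648.09
-47.6 x + 513.0 y = -11210.07
Solving: x ≈ 8.103, y ≈ -21.100 km (keep extra digits for the depth step; rounded: 8.1, -21.1).
Then from the ST_04 sphere: z² = 102.29² − (x + 28.5)² − (y + 99.4)² with x = 8.103, y = -21.100, so z ≈ 54.704 ≈ 54.7 km.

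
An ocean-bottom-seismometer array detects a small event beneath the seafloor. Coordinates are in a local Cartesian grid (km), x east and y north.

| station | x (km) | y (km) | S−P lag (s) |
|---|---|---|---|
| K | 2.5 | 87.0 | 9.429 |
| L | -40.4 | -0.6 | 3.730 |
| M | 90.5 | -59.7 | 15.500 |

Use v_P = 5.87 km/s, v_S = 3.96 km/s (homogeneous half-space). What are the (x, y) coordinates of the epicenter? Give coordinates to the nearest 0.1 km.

x ≈ -84.1 km, y ≈ 11.7 km

Distance from S−P lag: d = Δt · v_P v_S / (v_P − v_S) = Δt · (5.87·3.96)/(5.87−3.96) ≈ 12.1703·Δt.
So d_K = 114.75, d_L = 45.40, d_M = 188.64 km.
Circle about each station: (x − 2.5)² + (y − 87.0)² = 114.75²; (x + 40.4)² + (y + 0.6)² = 45.40²; (x − 90.5)² + (y + 59.7)² = 188.64².
Subtracting pairs of circle equations eliminates x²+y² and gives linear equations (the radical axes):
-85.8 x − 175.2 y = 5163.67
176.0 x − 293.4 y = -18238.40
Solving the 2×2 system: x ≈ -84.1, y ≈ 11.7 km.
Check against K (with the unrounded x, y): √((x − 2.5)²+(y − 87.0)²) = 114.75 ≈ 114.75 km. ✓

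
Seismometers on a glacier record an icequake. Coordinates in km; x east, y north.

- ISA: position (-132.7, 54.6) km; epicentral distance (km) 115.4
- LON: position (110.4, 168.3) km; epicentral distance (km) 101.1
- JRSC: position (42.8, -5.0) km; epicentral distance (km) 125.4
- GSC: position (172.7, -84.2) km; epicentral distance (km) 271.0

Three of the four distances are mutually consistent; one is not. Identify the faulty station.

LON

Solve using three stations at a time. Using ISA, JRSC, GSC (subtract circle equations pairwise → linear system) gives (x, y) ≈ (-26.3, 99.9).
Distances from that point to each station vs reported:
  ISA: calculated 115.6 vs reported 115.4 → residual 0.2 km
  LON: calculated 152.9 vs reported 101.1 → residual 51.8 km
  JRSC: calculated 125.6 vs reported 125.4 → residual 0.2 km
  GSC: calculated 271.1 vs reported 271.0 → residual 0.1 km
ISA, JRSC, GSC are mutually consistent (residuals ≈ 0); LON is off by 51.8 km.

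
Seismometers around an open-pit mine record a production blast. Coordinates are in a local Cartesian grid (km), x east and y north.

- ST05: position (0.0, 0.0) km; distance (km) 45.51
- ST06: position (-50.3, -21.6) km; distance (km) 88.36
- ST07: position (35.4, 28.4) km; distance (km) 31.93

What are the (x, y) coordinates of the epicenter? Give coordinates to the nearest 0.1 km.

Circle about each station: x² + y² = 45.51²; (x + 50.3)² + (y + 21.6)² = 88.36²; (x − 35.4)² + (y − 28.4)² = 31.93².
Subtracting pairs of circle equations eliminates x²+y² and gives linear equations (the radical axes):
-100.6 x − 43.2 y = -2739.68
70.8 x + 56.8 y = 3111.36
Solving the 2×2 system: x ≈ 8.0, y ≈ 44.8 km.
Check against ST05 (with the unrounded x, y): √(x²+y²) = 45.53 ≈ 45.51 km. ✓

8.0 km east, 44.8 km north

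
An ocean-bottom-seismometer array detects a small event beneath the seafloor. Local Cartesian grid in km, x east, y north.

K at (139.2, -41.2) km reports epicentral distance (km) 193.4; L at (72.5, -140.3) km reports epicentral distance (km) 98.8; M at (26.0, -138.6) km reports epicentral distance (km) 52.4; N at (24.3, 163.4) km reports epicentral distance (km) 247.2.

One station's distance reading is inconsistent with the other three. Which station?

N

Solve using three stations at a time. Using K, L, M (subtract circle equations pairwise → linear system) gives (x, y) ≈ (-26.3, -141.3).
Distances from that point to each station vs reported:
  K: calculated 193.4 vs reported 193.4 → residual 0.0 km
  L: calculated 98.8 vs reported 98.8 → residual 0.0 km
  M: calculated 52.3 vs reported 52.4 → residual 0.1 km
  N: calculated 308.9 vs reported 247.2 → residual 61.7 km
K, L, M are mutually consistent (residuals ≈ 0); N is off by 61.7 km.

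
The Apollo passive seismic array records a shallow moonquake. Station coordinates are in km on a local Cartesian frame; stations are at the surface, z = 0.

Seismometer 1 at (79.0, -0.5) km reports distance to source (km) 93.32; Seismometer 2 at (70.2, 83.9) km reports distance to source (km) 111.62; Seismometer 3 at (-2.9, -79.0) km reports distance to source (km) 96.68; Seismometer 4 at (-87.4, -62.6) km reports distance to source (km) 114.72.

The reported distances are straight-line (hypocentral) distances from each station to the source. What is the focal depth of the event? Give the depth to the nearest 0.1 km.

35.1 km

Each station gives a sphere (x−x_i)² + (y−y_i)² + z² = d_i² (stations at z=0).
Subtracting the Seismometer 1 sphere from Seismometer 2 and Seismometer 3: z² cancels, leaving linear equations in x and y:
-17.6 x + 168.8 y = 1975.60
-163.8 x − 157.0 y = -630.24
Solving: x ≈ -6.701, y ≈ 11.005 km (keep extra digits for the depth step; rounded: -6.7, 11.0).
Then from the Seismometer 1 sphere: z² = 93.32² − (x − 79.0)² − (y + 0.5)² with x = -6.701, y = 11.005, so z ≈ 35.094 ≈ 35.1 km.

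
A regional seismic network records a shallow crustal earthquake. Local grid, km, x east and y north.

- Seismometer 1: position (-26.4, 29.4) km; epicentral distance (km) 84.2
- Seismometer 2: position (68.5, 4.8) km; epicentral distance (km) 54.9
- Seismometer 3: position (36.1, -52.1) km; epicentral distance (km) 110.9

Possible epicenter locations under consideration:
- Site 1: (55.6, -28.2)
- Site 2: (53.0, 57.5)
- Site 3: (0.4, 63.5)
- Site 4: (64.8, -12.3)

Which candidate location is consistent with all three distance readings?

Site 2

For each candidate, compare |candidate − station| to the reported distance:
Site 1: residuals Seismometer 1 16.0, Seismometer 2 19.5, Seismometer 3 80.1 → max 80.1 km
Site 2: residuals Seismometer 1 0.0, Seismometer 2 0.0, Seismometer 3 0.0 → max 0.0 km
Site 3: residuals Seismometer 1 40.8, Seismometer 2 35.0, Seismometer 3 10.1 → max 40.8 km
Site 4: residuals Seismometer 1 16.1, Seismometer 2 37.4, Seismometer 3 61.8 → max 61.8 km
Only Site 2 has all residuals ≈ 0.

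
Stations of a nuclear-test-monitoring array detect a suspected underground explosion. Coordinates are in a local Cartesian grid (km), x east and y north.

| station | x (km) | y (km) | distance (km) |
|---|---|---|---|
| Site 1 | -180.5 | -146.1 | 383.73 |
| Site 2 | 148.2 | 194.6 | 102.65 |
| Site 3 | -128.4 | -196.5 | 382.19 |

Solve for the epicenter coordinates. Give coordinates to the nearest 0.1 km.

Circle about each station: (x + 180.5)² + (y + 146.1)² = 383.73²; (x − 148.2)² + (y − 194.6)² = 102.65²; (x + 128.4)² + (y + 196.5)² = 382.19².
Subtracting the Site 1 equation from the Site 2 and Site 3 equations removes the quadratic terms:
657.4 x + 681.4 y = 142618.63
104.2 x − 100.8 y = 2352.87
Solving the 2×2 system: x ≈ 116.4, y ≈ 97.0 km.

(116.4, 97.0)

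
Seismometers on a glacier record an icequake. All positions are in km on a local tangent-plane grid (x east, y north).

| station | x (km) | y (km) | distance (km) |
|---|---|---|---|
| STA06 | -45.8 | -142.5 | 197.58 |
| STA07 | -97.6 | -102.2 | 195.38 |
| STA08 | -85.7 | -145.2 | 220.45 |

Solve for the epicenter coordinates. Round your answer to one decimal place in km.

Circle about each station: (x + 45.8)² + (y + 142.5)² = 197.58²; (x + 97.6)² + (y + 102.2)² = 195.38²; (x + 85.7)² + (y + 145.2)² = 220.45².
Subtracting the STA06 equation from the STA07 and STA08 equations removes the quadratic terms:
-103.6 x + 80.6 y = -1568.78
-79.8 x − 5.4 y = -3536.71
Solving the 2×2 system: x ≈ 42.0, y ≈ 34.5 km.

(42.0, 34.5)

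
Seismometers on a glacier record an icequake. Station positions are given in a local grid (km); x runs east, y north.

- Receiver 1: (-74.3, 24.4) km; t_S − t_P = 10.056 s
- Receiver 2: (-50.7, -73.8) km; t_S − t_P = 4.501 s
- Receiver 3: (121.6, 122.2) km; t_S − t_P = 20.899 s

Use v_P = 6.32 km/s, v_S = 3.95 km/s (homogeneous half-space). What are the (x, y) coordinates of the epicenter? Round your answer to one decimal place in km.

Distance from S−P lag: d = Δt · v_P v_S / (v_P − v_S) = Δt · (6.32·3.95)/(6.32−3.95) ≈ 10.5333·Δt.
So d_Receiver 1 = 105.92, d_Receiver 2 = 47.41, d_Receiver 3 = 220.14 km.
Circle about each station: (x + 74.3)² + (y − 24.4)² = 105.92²; (x + 50.7)² + (y + 73.8)² = 47.41²; (x − 121.6)² + (y − 122.2)² = 220.14².
Subtracting the Receiver 1 equation from the Receiver 2 and Receiver 3 equations removes the quadratic terms:
47.2 x − 196.4 y = 10872.42
391.8 x + 195.6 y = -13639.02
Solving the 2×2 system: x ≈ -6.4, y ≈ -56.9 km.

x ≈ -6.4 km, y ≈ -56.9 km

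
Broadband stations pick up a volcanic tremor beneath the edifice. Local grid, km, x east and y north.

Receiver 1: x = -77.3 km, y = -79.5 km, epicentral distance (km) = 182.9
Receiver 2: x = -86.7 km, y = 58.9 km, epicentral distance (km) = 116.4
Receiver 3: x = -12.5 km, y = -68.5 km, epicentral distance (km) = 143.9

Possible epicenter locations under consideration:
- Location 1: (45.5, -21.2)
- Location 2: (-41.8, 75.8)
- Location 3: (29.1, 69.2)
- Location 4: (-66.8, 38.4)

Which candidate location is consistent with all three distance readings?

Location 3

For each candidate, compare |candidate − station| to the reported distance:
Location 1: residuals Receiver 1 47.0, Receiver 2 38.2, Receiver 3 69.1 → max 69.1 km
Location 2: residuals Receiver 1 23.6, Receiver 2 68.4, Receiver 3 3.3 → max 68.4 km
Location 3: residuals Receiver 1 0.1, Receiver 2 0.1, Receiver 3 0.1 → max 0.1 km
Location 4: residuals Receiver 1 64.5, Receiver 2 87.8, Receiver 3 24.0 → max 87.8 km
Only Location 3 has all residuals ≈ 0.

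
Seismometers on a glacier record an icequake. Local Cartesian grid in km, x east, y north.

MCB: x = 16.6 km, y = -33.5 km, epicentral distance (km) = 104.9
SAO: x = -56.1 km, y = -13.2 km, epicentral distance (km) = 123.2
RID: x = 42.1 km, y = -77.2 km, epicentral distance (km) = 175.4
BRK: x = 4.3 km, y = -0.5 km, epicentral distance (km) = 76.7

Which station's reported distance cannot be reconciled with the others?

RID

Solve using three stations at a time. Using MCB, SAO, BRK (subtract circle equations pairwise → linear system) gives (x, y) ≈ (34.9, 69.7).
Distances from that point to each station vs reported:
  MCB: calculated 104.8 vs reported 104.9 → residual 0.1 km
  SAO: calculated 123.2 vs reported 123.2 → residual 0.0 km
  RID: calculated 147.1 vs reported 175.4 → residual 28.3 km
  BRK: calculated 76.6 vs reported 76.7 → residual 0.1 km
MCB, SAO, BRK are mutually consistent (residuals ≈ 0); RID is off by 28.3 km.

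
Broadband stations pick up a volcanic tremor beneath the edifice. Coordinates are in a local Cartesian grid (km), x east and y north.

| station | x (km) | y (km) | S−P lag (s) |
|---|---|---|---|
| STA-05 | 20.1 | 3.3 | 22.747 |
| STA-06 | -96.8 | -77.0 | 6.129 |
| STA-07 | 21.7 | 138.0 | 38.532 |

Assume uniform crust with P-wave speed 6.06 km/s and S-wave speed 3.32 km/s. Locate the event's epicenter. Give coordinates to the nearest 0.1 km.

Distance from S−P lag: d = Δt · v_P v_S / (v_P − v_S) = Δt · (6.06·3.32)/(6.06−3.32) ≈ 7.3428·Δt.
So d_STA-05 = 167.03, d_STA-06 = 45.00, d_STA-07 = 282.93 km.
Circle about each station: (x − 20.1)² + (y − 3.3)² = 167.03²; (x + 96.8)² + (y + 77.0)² = 45.00²; (x − 21.7)² + (y − 138.0)² = 282.93².
Subtracting the STA-05 equation from the STA-06 and STA-07 equations removes the quadratic terms:
-233.8 x − 160.6 y = 40758.36
3.2 x + 269.4 y = -33050.37
Solving the 2×2 system: x ≈ -90.8, y ≈ -121.6 km.
Check against STA-05 (with the unrounded x, y): √((x − 20.1)²+(y − 3.3)²) = 167.03 ≈ 167.03 km. ✓

x ≈ -90.8 km, y ≈ -121.6 km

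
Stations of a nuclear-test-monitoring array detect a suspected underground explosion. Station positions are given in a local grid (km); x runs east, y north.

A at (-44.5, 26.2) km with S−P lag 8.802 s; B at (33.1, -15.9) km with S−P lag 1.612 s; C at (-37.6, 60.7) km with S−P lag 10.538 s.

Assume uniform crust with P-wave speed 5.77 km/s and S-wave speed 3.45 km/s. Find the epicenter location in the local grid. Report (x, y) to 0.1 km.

Distance from S−P lag: d = Δt · v_P v_S / (v_P − v_S) = Δt · (5.77·3.45)/(5.77−3.45) ≈ 8.5804·Δt.
So d_A = 75.52, d_B = 13.83, d_C = 90.42 km.
Circle about each station: (x + 44.5)² + (y − 26.2)² = 75.52²; (x − 33.1)² + (y + 15.9)² = 13.83²; (x + 37.6)² + (y − 60.7)² = 90.42².
Subtracting pairs of circle equations eliminates x²+y² and gives linear equations (the radical axes):
155.2 x − 84.2 y = 4193.73
13.8 x + 69.0 y = -40.95
Solving the 2×2 system: x ≈ 24.1, y ≈ -5.4 km.
Check against A (with the unrounded x, y): √((x + 44.5)²+(y − 26.2)²) = 75.52 ≈ 75.52 km. ✓

24.1 km east, -5.4 km north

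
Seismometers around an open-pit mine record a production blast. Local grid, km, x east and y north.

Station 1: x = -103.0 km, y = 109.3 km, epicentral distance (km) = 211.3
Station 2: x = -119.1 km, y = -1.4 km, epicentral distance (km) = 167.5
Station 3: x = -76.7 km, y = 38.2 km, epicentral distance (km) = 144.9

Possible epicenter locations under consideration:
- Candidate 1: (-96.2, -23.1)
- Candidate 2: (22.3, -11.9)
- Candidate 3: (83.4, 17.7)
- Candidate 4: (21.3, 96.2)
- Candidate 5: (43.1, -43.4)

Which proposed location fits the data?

Candidate 5

For each candidate, compare |candidate − station| to the reported distance:
Candidate 1: residuals Station 1 78.7, Station 2 136.0, Station 3 80.6 → max 136.0 km
Candidate 2: residuals Station 1 37.0, Station 2 25.7, Station 3 33.9 → max 37.0 km
Candidate 3: residuals Station 1 3.6, Station 2 35.9, Station 3 16.5 → max 35.9 km
Candidate 4: residuals Station 1 86.3, Station 2 3.5, Station 3 31.0 → max 86.3 km
Candidate 5: residuals Station 1 0.0, Station 2 0.0, Station 3 0.1 → max 0.1 km
Only Candidate 5 has all residuals ≈ 0.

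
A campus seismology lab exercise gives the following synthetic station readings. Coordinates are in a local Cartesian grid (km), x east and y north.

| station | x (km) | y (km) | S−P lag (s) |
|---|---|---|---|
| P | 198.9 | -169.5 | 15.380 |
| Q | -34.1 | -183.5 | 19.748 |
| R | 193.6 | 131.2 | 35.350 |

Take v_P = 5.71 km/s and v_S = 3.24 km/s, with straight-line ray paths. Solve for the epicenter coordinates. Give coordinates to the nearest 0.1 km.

(97.2, -115.4)

Distance from S−P lag: d = Δt · v_P v_S / (v_P − v_S) = Δt · (5.71·3.24)/(5.71−3.24) ≈ 7.4900·Δt.
So d_P = 115.20, d_Q = 147.91, d_R = 264.77 km.
Circle about each station: (x − 198.9)² + (y + 169.5)² = 115.20²; (x + 34.1)² + (y + 183.5)² = 147.91²; (x − 193.6)² + (y − 131.2)² = 264.77².
Subtracting the P equation from the Q and R equations removes the quadratic terms:
-466.0 x − 28.0 y = -42062.73
-10.6 x + 601.4 y = -70429.17
Solving the 2×2 system: x ≈ 97.2, y ≈ -115.4 km.
Check against P (with the unrounded x, y): √((x − 198.9)²+(y + 169.5)²) = 115.20 ≈ 115.20 km. ✓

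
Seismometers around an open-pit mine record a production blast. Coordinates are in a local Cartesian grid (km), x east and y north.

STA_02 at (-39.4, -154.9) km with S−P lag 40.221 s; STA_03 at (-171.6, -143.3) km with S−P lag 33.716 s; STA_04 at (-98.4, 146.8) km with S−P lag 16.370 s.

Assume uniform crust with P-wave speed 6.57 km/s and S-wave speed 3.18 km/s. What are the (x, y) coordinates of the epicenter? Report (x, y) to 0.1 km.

(-155.9, 63.9)

Distance from S−P lag: d = Δt · v_P v_S / (v_P − v_S) = Δt · (6.57·3.18)/(6.57−3.18) ≈ 6.1630·Δt.
So d_STA_02 = 247.88, d_STA_03 = 207.79, d_STA_04 = 100.89 km.
Circle about each station: (x + 39.4)² + (y + 154.9)² = 247.88²; (x + 171.6)² + (y + 143.3)² = 207.79²; (x + 98.4)² + (y − 146.8)² = 100.89².
Subtracting the STA_02 equation from the STA_03 and STA_04 equations removes the quadratic terms:
-264.4 x + 23.2 y = 42702.89
-118.0 x + 603.4 y = 56952.13
Solving the 2×2 system: x ≈ -155.9, y ≈ 63.9 km.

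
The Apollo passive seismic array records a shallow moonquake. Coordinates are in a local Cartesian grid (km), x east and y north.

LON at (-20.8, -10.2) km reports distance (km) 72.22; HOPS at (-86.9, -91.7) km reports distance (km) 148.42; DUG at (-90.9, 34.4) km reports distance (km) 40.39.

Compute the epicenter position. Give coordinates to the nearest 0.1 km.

Circle about each station: (x + 20.8)² + (y + 10.2)² = 72.22²; (x + 86.9)² + (y + 91.7)² = 148.42²; (x + 90.9)² + (y − 34.4)² = 40.39².
Subtracting the LON equation from the HOPS and DUG equations removes the quadratic terms:
-132.2 x − 163.0 y = -1388.95
-140.2 x + 89.2 y = 12493.87
Solving the 2×2 system: x ≈ -55.2, y ≈ 53.3 km.
Check against LON (with the unrounded x, y): √((x + 20.8)²+(y + 10.2)²) = 72.22 ≈ 72.22 km. ✓

x ≈ -55.2 km, y ≈ 53.3 km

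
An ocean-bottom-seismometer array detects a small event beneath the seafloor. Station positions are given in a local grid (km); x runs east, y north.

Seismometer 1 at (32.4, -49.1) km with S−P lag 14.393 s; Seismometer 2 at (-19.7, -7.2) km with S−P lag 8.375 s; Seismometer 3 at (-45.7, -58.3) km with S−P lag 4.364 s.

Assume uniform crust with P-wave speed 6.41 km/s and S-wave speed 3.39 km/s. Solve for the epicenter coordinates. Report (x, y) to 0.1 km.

Distance from S−P lag: d = Δt · v_P v_S / (v_P − v_S) = Δt · (6.41·3.39)/(6.41−3.39) ≈ 7.1953·Δt.
So d_Seismometer 1 = 103.56, d_Seismometer 2 = 60.26, d_Seismometer 3 = 31.40 km.
Circle about each station: (x − 32.4)² + (y + 49.1)² = 103.56²; (x + 19.7)² + (y + 7.2)² = 60.26²; (x + 45.7)² + (y + 58.3)² = 31.40².
Subtracting pairs of circle equations eliminates x²+y² and gives linear equations (the radical axes):
-104.2 x + 83.8 y = 4072.77
-156.2 x − 18.4 y = 11765.52
Solving the 2×2 system: x ≈ -70.7, y ≈ -39.3 km.
Check against Seismometer 1 (with the unrounded x, y): √((x − 32.4)²+(y + 49.1)²) = 103.56 ≈ 103.56 km. ✓

x ≈ -70.7 km, y ≈ -39.3 km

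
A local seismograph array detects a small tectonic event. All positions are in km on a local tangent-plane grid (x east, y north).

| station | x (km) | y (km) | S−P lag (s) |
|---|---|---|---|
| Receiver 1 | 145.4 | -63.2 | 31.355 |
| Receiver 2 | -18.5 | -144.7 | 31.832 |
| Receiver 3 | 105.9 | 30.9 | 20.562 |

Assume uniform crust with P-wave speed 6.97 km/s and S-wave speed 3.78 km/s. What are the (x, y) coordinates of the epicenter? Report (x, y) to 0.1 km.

(-40.3, 117.3)

Distance from S−P lag: d = Δt · v_P v_S / (v_P − v_S) = Δt · (6.97·3.78)/(6.97−3.78) ≈ 8.2591·Δt.
So d_Receiver 1 = 258.96, d_Receiver 2 = 262.90, d_Receiver 3 = 169.82 km.
Circle about each station: (x − 145.4)² + (y + 63.2)² = 258.96²; (x + 18.5)² + (y + 144.7)² = 262.90²; (x − 105.9)² + (y − 30.9)² = 169.82².
Subtracting pairs of circle equations eliminates x²+y² and gives linear equations (the radical axes):
-327.8 x − 163.0 y = -5911.19
-79.0 x + 188.2 y = 25255.67
Solving the 2×2 system: x ≈ -40.3, y ≈ 117.3 km.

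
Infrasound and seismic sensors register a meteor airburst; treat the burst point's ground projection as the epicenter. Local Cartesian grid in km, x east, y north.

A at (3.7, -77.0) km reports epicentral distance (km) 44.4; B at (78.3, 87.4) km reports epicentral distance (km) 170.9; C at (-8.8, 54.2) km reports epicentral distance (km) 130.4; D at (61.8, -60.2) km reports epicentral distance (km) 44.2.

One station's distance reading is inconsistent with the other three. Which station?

Solve using three stations at a time. Using B, C, D (subtract circle equations pairwise → linear system) gives (x, y) ≈ (19.5, -73.1).
Distances from that point to each station vs reported:
  A: calculated 16.3 vs reported 44.4 → residual 28.1 km
  B: calculated 170.9 vs reported 170.9 → residual 0.0 km
  C: calculated 130.4 vs reported 130.4 → residual 0.0 km
  D: calculated 44.2 vs reported 44.2 → residual 0.0 km
B, C, D are mutually consistent (residuals ≈ 0); A is off by 28.1 km.

A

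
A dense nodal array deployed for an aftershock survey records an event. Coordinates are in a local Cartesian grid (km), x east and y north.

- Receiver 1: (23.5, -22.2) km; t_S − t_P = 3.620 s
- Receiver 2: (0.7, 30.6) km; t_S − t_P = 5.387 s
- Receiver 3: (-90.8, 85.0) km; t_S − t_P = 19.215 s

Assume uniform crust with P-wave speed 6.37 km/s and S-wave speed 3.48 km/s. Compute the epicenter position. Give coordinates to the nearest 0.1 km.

x ≈ 32.4 km, y ≈ 4.1 km

Distance from S−P lag: d = Δt · v_P v_S / (v_P − v_S) = Δt · (6.37·3.48)/(6.37−3.48) ≈ 7.6704·Δt.
So d_Receiver 1 = 27.77, d_Receiver 2 = 41.32, d_Receiver 3 = 147.39 km.
Circle about each station: (x − 23.5)² + (y + 22.2)² = 27.77²; (x − 0.7)² + (y − 30.6)² = 41.32²; (x + 90.8)² + (y − 85.0)² = 147.39².
Subtracting the Receiver 1 equation from the Receiver 2 and Receiver 3 equations removes the quadratic terms:
-45.6 x + 105.6 y = -1044.41
-228.6 x + 214.4 y = -6528.09
Solving the 2×2 system: x ≈ 32.4, y ≈ 4.1 km.
Check against Receiver 1 (with the unrounded x, y): √((x − 23.5)²+(y + 22.2)²) = 27.77 ≈ 27.77 km. ✓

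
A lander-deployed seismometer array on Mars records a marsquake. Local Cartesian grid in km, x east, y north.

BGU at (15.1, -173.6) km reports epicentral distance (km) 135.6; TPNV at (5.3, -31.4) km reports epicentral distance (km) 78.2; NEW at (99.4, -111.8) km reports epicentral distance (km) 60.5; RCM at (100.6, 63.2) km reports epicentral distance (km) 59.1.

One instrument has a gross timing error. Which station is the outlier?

RCM

Solve using three stations at a time. Using BGU, TPNV, NEW (subtract circle equations pairwise → linear system) gives (x, y) ≈ (80.0, -54.5).
Distances from that point to each station vs reported:
  BGU: calculated 135.6 vs reported 135.6 → residual 0.0 km
  TPNV: calculated 78.2 vs reported 78.2 → residual 0.0 km
  NEW: calculated 60.5 vs reported 60.5 → residual 0.0 km
  RCM: calculated 119.5 vs reported 59.1 → residual 60.4 km
BGU, TPNV, NEW are mutually consistent (residuals ≈ 0); RCM is off by 60.4 km.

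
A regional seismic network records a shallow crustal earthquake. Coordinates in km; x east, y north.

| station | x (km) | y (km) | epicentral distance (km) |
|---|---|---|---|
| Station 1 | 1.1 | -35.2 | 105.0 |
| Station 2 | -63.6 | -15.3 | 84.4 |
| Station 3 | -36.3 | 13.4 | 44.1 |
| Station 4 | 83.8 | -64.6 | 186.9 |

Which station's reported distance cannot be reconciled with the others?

Solve using three stations at a time. Using Station 1, Station 3, Station 4 (subtract circle equations pairwise → linear system) gives (x, y) ≈ (-69.1, 42.9).
Distances from that point to each station vs reported:
  Station 1: calculated 105.0 vs reported 105.0 → residual 0.0 km
  Station 2: calculated 58.4 vs reported 84.4 → residual 26.0 km
  Station 3: calculated 44.1 vs reported 44.1 → residual 0.0 km
  Station 4: calculated 186.9 vs reported 186.9 → residual 0.0 km
Station 1, Station 3, Station 4 are mutually consistent (residuals ≈ 0); Station 2 is off by 26.0 km.

Station 2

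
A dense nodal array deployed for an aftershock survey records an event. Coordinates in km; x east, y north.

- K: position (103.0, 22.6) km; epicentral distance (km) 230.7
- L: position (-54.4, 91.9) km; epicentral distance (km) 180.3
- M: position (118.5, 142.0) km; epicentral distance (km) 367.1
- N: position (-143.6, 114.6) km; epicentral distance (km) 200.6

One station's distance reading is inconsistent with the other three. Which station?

M

Solve using three stations at a time. Using K, L, N (subtract circle equations pairwise → linear system) gives (x, y) ≈ (-102.8, -81.9).
Distances from that point to each station vs reported:
  K: calculated 230.8 vs reported 230.7 → residual 0.1 km
  L: calculated 180.5 vs reported 180.3 → residual 0.2 km
  M: calculated 314.8 vs reported 367.1 → residual 52.3 km
  N: calculated 200.7 vs reported 200.6 → residual 0.1 km
K, L, N are mutually consistent (residuals ≈ 0); M is off by 52.3 km.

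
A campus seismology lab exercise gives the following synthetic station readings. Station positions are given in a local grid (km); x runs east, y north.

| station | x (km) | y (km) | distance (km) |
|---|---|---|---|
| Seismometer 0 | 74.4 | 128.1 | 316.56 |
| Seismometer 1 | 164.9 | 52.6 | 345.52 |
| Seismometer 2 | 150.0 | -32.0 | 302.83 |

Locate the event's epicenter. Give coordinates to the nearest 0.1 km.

x ≈ -145.1 km, y ≈ -100.0 km

Circle about each station: (x − 74.4)² + (y − 128.1)² = 316.56²; (x − 164.9)² + (y − 52.6)² = 345.52²; (x − 150.0)² + (y + 32.0)² = 302.83².
Subtracting the Seismometer 0 equation from the Seismometer 1 and Seismometer 2 equations removes the quadratic terms:
181.0 x − 151.0 y = -11160.04
151.2 x − 320.2 y = 10083.25
Solving the 2×2 system: x ≈ -145.1, y ≈ -100.0 km.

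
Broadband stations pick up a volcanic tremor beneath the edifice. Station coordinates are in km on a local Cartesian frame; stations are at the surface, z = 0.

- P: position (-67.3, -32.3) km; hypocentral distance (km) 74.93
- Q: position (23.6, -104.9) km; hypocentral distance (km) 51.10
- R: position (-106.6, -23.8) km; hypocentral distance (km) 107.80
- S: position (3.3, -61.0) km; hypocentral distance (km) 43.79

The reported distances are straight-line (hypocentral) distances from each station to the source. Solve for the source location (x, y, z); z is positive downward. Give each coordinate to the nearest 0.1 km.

(-24.5, -92.6, 12.1)

Each station gives a sphere (x−x_i)² + (y−y_i)² + z² = d_i² (stations at z=0).
Subtracting the P sphere from Q and R: z² cancels, leaving linear equations in x and y:
181.8 x − 145.2 y = 8991.68
-78.6 x + 17.0 y = 351.08
Solving: x ≈ -24.493, y ≈ -92.593 km (keep extra digits for the depth step; rounded: -24.5, -92.6).
Then from the P sphere: z² = 74.93² − (x + 67.3)² − (y + 32.3)² with x = -24.493, y = -92.593, so z ≈ 12.117 ≈ 12.1 km.
Check against S (with the unrounded solution): distance 43.79 ≈ 43.79 km. ✓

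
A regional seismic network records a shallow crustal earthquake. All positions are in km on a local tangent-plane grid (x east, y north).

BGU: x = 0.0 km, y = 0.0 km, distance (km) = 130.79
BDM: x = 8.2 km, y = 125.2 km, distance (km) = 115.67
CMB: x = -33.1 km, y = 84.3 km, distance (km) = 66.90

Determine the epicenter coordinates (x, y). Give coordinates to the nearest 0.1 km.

(-100.0, 84.3)

Circle about each station: x² + y² = 130.79²; (x − 8.2)² + (y − 125.2)² = 115.67²; (x + 33.1)² + (y − 84.3)² = 66.90².
Subtracting the BGU equation from the BDM and CMB equations removes the quadratic terms:
16.4 x + 250.4 y = 19468.76
-66.2 x + 168.6 y = 20832.51
Solving the 2×2 system: x ≈ -100.0, y ≈ 84.3 km.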